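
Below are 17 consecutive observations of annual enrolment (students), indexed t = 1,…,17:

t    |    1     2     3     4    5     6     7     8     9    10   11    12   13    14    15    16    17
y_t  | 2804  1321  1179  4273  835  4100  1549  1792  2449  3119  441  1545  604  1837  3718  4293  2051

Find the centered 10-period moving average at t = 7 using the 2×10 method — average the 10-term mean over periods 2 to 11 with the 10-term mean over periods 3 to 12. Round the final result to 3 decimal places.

Sum over 2–11: 1321 + 1179 + 4273 + 835 + 4100 + 1549 + 1792 + 2449 + 3119 + 441 = 21058
Sum over 3–12: 1179 + 4273 + 835 + 4100 + 1549 + 1792 + 2449 + 3119 + 441 + 1545 = 21282
CMA at t=7 = (21058 + 21282) / (2·10) = 42340 / 20 = 2117.000

2117.000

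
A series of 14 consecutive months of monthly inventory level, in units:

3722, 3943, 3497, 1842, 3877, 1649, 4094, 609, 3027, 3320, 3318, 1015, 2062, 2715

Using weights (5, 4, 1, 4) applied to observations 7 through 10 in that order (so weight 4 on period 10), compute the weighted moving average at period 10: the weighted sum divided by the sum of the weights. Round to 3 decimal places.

2800.929

Weighted sum: 5·4094 + 4·609 + 1·3027 + 4·3320 = 20470 + 2436 + 3027 + 13280 = 39213
Weight total: 5 + 4 + 1 + 4 = 14
WMA = 39213 / 14 = 2800.929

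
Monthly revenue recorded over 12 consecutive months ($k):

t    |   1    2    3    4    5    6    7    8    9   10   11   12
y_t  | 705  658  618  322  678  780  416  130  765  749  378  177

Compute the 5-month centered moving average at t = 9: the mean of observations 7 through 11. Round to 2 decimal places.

487.60

Sum of periods 7–11: 416 + 130 + 765 + 749 + 378 = 2438
Divide by 5: 2438 / 5 = 487.60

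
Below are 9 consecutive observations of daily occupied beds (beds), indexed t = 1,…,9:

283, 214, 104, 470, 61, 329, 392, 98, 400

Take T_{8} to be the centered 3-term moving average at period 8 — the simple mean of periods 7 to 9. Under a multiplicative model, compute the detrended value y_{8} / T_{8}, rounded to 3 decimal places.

0.330

Trend T_8 = (392 + 98 + 400) / 3 = 890/3 = 296.66667
Ratio to trend: 98 / 296.66667 = 0.330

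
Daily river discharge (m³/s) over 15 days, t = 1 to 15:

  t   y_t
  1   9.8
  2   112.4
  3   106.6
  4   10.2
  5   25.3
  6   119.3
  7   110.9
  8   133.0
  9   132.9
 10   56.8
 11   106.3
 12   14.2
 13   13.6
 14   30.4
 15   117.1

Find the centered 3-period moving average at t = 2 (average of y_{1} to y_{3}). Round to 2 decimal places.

76.27

Sum of periods 1–3: 9.8 + 112.4 + 106.6 = 228.8
Divide by 3: 228.8 / 3 = 76.27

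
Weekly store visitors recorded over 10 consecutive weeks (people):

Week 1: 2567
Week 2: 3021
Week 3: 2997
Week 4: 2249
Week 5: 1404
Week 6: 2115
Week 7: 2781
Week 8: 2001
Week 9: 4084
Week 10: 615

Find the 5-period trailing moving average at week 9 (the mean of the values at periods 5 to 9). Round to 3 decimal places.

2477.000

Sum of periods 5–9: 1404 + 2115 + 2781 + 2001 + 4084 = 12385
Divide by 5: 12385 / 5 = 2477.000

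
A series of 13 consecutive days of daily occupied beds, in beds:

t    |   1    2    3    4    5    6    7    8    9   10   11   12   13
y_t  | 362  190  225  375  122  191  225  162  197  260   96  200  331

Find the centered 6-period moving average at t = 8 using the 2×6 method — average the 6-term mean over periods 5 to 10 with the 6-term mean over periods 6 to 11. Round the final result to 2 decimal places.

190.67

Sum over 5–10: 122 + 191 + 225 + 162 + 197 + 260 = 1157
Sum over 6–11: 191 + 225 + 162 + 197 + 260 + 96 = 1131
CMA at t=8 = (1157 + 1131) / (2·6) = 2288 / 12 = 190.67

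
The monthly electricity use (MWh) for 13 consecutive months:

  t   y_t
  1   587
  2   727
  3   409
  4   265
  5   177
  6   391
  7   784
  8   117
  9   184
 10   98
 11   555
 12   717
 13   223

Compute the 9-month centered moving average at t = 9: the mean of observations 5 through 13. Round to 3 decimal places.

Sum of periods 5–13: 177 + 391 + 784 + 117 + 184 + 98 + 555 + 717 + 223 = 3246
Divide by 9: 3246 / 9 = 360.667

360.667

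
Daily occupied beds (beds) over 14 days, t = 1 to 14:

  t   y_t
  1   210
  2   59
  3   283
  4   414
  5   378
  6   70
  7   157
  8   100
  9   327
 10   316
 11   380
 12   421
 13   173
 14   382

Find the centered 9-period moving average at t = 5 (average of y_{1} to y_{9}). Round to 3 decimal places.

222.000

Sum of periods 1–9: 210 + 59 + 283 + 414 + 378 + 70 + 157 + 100 + 327 = 1998
Divide by 9: 1998 / 9 = 222.000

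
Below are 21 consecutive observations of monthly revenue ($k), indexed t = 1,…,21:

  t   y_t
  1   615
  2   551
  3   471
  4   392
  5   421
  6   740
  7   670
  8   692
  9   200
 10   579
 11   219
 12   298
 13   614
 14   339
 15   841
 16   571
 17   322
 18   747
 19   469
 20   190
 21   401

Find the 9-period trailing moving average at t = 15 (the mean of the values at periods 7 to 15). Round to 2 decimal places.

Sum of periods 7–15: 670 + 692 + 200 + 579 + 219 + 298 + 614 + 339 + 841 = 4452
Divide by 9: 4452 / 9 = 494.67

494.67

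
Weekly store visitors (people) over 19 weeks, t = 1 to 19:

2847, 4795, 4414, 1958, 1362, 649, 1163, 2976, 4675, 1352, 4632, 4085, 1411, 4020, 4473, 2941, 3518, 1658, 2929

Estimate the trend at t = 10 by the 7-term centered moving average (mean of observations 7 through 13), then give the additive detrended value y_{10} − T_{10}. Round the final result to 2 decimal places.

-1547.14

Trend T_10 = (1163 + 2976 + 4675 + 1352 + 4632 + 4085 + 1411) / 7 = 20294/7 = 2899.1429
Detrended value: 1352 − 2899.1429 = -1547.14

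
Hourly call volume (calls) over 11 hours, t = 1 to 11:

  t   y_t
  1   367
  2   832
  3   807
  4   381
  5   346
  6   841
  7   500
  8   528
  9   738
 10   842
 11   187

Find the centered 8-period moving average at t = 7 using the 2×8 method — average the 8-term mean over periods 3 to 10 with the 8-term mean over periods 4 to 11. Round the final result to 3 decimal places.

584.125

Sum over 3–10: 807 + 381 + 346 + 841 + 500 + 528 + 738 + 842 = 4983
Sum over 4–11: 381 + 346 + 841 + 500 + 528 + 738 + 842 + 187 = 4363
CMA at t=7 = (4983 + 4363) / (2·8) = 9346 / 16 = 584.125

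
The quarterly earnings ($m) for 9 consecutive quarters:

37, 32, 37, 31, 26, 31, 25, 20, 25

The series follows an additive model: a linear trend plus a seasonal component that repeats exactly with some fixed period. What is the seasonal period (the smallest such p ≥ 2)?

First differences y_{t+1} − y_t: -5, 5, -6, -5, 5, -6, -5, 5, …
The difference pattern repeats every 3 terms and not for any smaller step, so p = 3.

3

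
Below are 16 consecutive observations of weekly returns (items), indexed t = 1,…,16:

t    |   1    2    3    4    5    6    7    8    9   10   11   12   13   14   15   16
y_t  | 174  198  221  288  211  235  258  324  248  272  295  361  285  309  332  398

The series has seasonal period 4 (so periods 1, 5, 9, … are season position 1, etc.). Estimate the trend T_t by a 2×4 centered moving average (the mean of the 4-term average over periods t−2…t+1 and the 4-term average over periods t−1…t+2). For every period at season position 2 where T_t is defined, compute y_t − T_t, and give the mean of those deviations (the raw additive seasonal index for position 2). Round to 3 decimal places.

-17.417

Season position 2 occurs at t = 6, 10, 14 (where T_t is defined).
t=6: T_6 = 252.50000; y_6 − T_6 = 235 − 252.50000 = -17.50000
t=10: T_10 = 289.37500; y_10 − T_10 = 272 − 289.37500 = -17.37500
t=14: T_14 = 326.37500; y_14 − T_14 = 309 − 326.37500 = -17.37500
Mean deviation: (-17.50000 + -17.37500 + -17.37500) / 3 = -17.417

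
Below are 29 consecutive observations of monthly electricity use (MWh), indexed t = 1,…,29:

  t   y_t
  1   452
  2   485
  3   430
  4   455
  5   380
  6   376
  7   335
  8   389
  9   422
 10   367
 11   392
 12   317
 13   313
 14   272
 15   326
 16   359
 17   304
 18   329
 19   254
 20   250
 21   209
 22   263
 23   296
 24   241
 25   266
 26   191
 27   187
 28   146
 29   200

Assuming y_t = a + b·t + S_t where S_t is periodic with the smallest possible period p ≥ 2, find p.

First differences y_{t+1} − y_t: 33, -55, 25, -75, -4, -41, 54, 33, -55, 25, -75, -4, -41, 54, 33, -55, …
The difference pattern repeats every 7 terms and not for any smaller step, so p = 7.

7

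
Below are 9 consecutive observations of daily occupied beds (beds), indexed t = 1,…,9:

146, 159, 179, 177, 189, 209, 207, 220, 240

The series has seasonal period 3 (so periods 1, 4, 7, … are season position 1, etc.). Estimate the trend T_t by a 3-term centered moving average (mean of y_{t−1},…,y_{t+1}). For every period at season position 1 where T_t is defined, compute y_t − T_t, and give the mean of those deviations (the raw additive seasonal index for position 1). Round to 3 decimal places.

Season position 1 occurs at t = 4, 7 (where T_t is defined).
t=4: T_4 = 181.66667; y_4 − T_4 = 177 − 181.66667 = -4.66667
t=7: T_7 = 212.00000; y_7 − T_7 = 207 − 212.00000 = -5.00000
Mean deviation: (-4.66667 + -5.00000) / 2 = -4.833

-4.833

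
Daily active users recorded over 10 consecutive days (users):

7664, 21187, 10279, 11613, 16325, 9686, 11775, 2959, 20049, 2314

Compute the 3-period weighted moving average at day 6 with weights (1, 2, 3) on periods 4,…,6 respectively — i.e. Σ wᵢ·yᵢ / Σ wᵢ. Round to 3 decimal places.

12220.167

Weighted sum: 1·11613 + 2·16325 + 3·9686 = 11613 + 32650 + 29058 = 73321
Weight total: 1 + 2 + 3 = 6
WMA = 73321 / 6 = 12220.167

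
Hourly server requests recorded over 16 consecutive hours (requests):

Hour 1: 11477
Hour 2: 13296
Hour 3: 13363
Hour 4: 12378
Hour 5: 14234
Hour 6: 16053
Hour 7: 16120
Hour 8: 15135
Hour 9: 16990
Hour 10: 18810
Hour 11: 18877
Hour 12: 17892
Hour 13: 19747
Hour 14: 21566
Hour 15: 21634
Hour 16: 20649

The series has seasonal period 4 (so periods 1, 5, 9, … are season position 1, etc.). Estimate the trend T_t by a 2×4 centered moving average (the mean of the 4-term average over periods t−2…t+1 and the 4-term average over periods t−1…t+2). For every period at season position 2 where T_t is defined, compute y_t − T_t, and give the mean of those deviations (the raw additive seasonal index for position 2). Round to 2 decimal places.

Season position 2 occurs at t = 6, 10, 14 (where T_t is defined).
t=6: T_6 = 15040.8750; y_6 − T_6 = 16053 − 15040.8750 = 1012.1250
t=10: T_10 = 17797.6250; y_10 − T_10 = 18810 − 17797.6250 = 1012.3750
t=14: T_14 = 20554.3750; y_14 − T_14 = 21566 − 20554.3750 = 1011.6250
Mean deviation: (1012.1250 + 1012.3750 + 1011.6250) / 3 = 1012.04

1012.04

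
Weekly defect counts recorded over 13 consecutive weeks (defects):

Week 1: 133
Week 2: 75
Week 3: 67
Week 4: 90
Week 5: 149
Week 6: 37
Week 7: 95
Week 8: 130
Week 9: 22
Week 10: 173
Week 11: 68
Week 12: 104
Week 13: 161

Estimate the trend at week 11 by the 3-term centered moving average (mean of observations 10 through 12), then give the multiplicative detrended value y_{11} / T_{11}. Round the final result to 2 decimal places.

0.59

Trend T_11 = (173 + 68 + 104) / 3 = 345/3 = 115.0000
Ratio to trend: 68 / 115.0000 = 0.59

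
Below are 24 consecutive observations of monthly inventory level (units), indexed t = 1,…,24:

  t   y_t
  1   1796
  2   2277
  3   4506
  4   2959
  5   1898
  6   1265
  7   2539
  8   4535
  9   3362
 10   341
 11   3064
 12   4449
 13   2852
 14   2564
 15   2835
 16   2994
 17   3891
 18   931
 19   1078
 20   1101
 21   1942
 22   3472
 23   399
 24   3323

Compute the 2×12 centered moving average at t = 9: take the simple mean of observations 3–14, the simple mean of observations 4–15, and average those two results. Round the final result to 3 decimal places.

Sum over 3–14: 4506 + 2959 + 1898 + 1265 + 2539 + 4535 + 3362 + 341 + 3064 + 4449 + 2852 + 2564 = 34334
Sum over 4–15: 2959 + 1898 + 1265 + 2539 + 4535 + 3362 + 341 + 3064 + 4449 + 2852 + 2564 + 2835 = 32663
CMA at t=9 = (34334 + 32663) / (2·12) = 66997 / 24 = 2791.542

2791.542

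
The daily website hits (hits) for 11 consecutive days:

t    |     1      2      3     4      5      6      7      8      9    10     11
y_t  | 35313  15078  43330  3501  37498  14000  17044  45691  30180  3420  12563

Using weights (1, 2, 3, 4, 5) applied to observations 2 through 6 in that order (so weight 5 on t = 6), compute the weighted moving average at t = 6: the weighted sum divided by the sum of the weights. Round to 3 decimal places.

Weighted sum: 1·15078 + 2·43330 + 3·3501 + 4·37498 + 5·14000 = 15078 + 86660 + 10503 + 149992 + 70000 = 332233
Weight total: 1 + 2 + 3 + 4 + 5 = 15
WMA = 332233 / 15 = 22148.867

22148.867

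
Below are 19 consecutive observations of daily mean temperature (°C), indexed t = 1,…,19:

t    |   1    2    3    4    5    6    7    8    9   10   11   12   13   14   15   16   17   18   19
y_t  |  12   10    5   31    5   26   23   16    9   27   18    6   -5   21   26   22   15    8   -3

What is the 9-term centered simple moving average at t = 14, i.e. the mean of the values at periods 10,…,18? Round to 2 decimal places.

Sum of periods 10–18: 27 + 18 + 6 + (-5) + 21 + 26 + 22 + 15 + 8 = 138
Divide by 9: 138 / 9 = 15.33

15.33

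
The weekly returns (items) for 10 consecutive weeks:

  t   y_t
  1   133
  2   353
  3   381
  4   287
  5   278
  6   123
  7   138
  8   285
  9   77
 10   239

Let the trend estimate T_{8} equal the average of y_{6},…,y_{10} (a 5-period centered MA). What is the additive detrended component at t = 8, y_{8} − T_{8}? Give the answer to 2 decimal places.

112.60

Trend T_8 = (123 + 138 + 285 + 77 + 239) / 5 = 862/5 = 172.4000
Detrended value: 285 − 172.4000 = 112.60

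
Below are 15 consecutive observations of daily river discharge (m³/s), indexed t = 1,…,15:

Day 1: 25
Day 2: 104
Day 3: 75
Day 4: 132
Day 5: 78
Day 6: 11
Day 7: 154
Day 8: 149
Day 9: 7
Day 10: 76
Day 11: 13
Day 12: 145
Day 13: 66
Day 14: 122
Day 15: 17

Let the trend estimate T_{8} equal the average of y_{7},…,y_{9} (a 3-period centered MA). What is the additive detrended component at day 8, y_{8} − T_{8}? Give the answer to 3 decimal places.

Trend T_8 = (154 + 149 + 7) / 3 = 310/3 = 103.33333
Detrended value: 149 − 103.33333 = 45.667

45.667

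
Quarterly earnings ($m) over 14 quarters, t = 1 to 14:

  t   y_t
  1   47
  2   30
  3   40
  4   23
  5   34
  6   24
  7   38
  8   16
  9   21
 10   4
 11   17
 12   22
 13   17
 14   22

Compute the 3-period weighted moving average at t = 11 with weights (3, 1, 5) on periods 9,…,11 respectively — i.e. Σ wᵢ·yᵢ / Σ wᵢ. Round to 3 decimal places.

Weighted sum: 3·21 + 1·4 + 5·17 = 63 + 4 + 85 = 152
Weight total: 3 + 1 + 5 = 9
WMA = 152 / 9 = 16.889

16.889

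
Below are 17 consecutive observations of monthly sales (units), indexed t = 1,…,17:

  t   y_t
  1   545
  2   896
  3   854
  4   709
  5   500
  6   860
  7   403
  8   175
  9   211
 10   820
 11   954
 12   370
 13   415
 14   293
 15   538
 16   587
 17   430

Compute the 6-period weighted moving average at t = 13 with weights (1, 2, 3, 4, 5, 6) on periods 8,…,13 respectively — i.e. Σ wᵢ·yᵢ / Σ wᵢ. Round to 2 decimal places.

Weighted sum: 1·175 + 2·211 + 3·820 + 4·954 + 5·370 + 6·415 = 175 + 422 + 2460 + 3816 + 1850 + 2490 = 11213
Weight total: 1 + 2 + 3 + 4 + 5 + 6 = 21
WMA = 11213 / 21 = 533.95

533.95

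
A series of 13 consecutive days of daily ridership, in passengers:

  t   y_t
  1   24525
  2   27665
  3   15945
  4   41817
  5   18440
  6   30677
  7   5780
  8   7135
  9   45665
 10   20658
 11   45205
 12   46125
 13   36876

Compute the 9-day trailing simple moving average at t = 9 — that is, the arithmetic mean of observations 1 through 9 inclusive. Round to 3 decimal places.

Sum of periods 1–9: 24525 + 27665 + 15945 + 41817 + 18440 + 30677 + 5780 + 7135 + 45665 = 217649
Divide by 9: 217649 / 9 = 24183.222

24183.222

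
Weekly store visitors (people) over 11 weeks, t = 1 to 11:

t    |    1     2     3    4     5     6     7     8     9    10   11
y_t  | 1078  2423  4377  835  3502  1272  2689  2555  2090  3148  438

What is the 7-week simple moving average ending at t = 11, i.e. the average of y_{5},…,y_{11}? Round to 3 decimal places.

Sum of periods 5–11: 3502 + 1272 + 2689 + 2555 + 2090 + 3148 + 438 = 15694
Divide by 7: 15694 / 7 = 2242.000

2242.000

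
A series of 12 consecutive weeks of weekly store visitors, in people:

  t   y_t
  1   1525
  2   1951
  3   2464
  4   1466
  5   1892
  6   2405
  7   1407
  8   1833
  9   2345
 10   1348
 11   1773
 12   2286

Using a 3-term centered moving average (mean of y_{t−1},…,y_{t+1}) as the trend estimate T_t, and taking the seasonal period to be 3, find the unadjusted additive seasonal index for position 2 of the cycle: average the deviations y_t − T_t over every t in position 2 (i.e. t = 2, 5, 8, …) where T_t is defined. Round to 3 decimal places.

-29.000

Season position 2 occurs at t = 2, 5, 8, 11 (where T_t is defined).
t=2: T_2 = 1980.00000; y_2 − T_2 = 1951 − 1980.00000 = -29.00000
t=5: T_5 = 1921.00000; y_5 − T_5 = 1892 − 1921.00000 = -29.00000
t=8: T_8 = 1861.66667; y_8 − T_8 = 1833 − 1861.66667 = -28.66667
t=11: T_11 = 1802.33333; y_11 − T_11 = 1773 − 1802.33333 = -29.33333
Mean deviation: (-29.00000 + -29.00000 + -28.66667 + -29.33333) / 4 = -29.000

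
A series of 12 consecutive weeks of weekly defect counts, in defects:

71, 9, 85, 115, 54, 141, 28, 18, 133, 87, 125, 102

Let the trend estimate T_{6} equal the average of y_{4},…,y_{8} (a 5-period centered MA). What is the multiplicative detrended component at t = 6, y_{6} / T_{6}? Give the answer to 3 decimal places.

Trend T_6 = (115 + 54 + 141 + 28 + 18) / 5 = 356/5 = 71.20000
Ratio to trend: 141 / 71.20000 = 1.980

1.980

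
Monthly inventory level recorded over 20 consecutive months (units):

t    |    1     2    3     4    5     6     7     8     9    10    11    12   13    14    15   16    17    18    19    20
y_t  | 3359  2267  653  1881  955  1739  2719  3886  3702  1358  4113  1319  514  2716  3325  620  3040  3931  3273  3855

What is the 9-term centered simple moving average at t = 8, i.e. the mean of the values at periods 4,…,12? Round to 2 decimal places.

Sum of periods 4–12: 1881 + 955 + 1739 + 2719 + 3886 + 3702 + 1358 + 4113 + 1319 = 21672
Divide by 9: 21672 / 9 = 2408.00

2408.00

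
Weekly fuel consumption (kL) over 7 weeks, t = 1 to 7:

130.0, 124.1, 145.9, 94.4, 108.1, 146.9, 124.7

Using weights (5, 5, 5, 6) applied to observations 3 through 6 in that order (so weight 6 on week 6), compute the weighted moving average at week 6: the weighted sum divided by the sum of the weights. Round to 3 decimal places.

Weighted sum: 5·145.9 + 5·94.4 + 5·108.1 + 6·146.9 = 729.5 + 472.0 + 540.5 + 881.4 = 2623.4
Weight total: 5 + 5 + 5 + 6 = 21
WMA = 2623.4 / 21 = 124.924

124.924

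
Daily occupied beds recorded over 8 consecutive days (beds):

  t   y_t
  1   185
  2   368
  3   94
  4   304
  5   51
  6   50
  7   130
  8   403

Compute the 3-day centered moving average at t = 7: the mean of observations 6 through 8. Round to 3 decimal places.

194.333

Sum of periods 6–8: 50 + 130 + 403 = 583
Divide by 3: 583 / 3 = 194.333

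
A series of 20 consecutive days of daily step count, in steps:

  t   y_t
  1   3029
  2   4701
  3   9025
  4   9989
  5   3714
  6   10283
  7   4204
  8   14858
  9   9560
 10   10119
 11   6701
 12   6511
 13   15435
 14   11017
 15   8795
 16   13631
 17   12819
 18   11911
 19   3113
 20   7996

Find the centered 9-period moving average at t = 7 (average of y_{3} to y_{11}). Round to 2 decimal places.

8717.00

Sum of periods 3–11: 9025 + 9989 + 3714 + 10283 + 4204 + 14858 + 9560 + 10119 + 6701 = 78453
Divide by 9: 78453 / 9 = 8717.00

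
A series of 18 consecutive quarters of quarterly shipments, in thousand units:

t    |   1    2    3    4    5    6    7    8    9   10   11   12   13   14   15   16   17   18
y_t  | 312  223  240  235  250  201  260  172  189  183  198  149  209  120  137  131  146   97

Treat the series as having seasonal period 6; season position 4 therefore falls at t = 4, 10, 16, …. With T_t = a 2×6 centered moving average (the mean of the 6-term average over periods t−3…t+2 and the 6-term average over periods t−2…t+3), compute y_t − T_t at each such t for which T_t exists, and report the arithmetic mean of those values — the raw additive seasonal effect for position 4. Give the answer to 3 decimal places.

-4.375

Season position 4 occurs at t = 4, 10 (where T_t is defined).
t=4: T_4 = 239.16667; y_4 − T_4 = 235 − 239.16667 = -4.16667
t=10: T_10 = 187.58333; y_10 − T_10 = 183 − 187.58333 = -4.58333
Mean deviation: (-4.16667 + -4.58333) / 2 = -4.375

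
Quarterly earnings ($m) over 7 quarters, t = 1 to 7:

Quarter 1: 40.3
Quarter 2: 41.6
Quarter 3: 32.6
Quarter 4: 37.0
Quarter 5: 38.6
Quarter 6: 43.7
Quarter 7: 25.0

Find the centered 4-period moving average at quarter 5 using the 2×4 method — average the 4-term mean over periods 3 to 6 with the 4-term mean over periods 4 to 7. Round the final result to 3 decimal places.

Sum over 3–6: 32.6 + 37.0 + 38.6 + 43.7 = 151.9
Sum over 4–7: 37.0 + 38.6 + 43.7 + 25.0 = 144.3
CMA at t=5 = (151.9 + 144.3) / (2·4) = 296.2 / 8 = 37.025

37.025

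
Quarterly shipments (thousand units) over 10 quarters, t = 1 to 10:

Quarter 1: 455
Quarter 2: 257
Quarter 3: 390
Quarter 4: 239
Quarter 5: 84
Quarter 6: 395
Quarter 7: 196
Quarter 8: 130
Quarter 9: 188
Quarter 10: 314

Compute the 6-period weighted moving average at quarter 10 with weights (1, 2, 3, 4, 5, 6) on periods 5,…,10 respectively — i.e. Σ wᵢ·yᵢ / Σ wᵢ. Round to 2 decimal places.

228.86

Weighted sum: 1·84 + 2·395 + 3·196 + 4·130 + 5·188 + 6·314 = 84 + 790 + 588 + 520 + 940 + 1884 = 4806
Weight total: 1 + 2 + 3 + 4 + 5 + 6 = 21
WMA = 4806 / 21 = 228.86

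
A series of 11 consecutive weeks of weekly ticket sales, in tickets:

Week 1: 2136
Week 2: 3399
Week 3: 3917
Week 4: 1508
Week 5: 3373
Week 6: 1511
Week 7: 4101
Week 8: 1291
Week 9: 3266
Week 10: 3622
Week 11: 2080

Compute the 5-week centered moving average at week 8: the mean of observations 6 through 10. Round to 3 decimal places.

Sum of periods 6–10: 1511 + 4101 + 1291 + 3266 + 3622 = 13791
Divide by 5: 13791 / 5 = 2758.200

2758.200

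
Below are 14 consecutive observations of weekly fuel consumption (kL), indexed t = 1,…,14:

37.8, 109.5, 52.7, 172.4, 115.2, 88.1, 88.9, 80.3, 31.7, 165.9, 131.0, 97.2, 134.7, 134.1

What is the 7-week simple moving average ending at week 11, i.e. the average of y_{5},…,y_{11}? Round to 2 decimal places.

100.16

Sum of periods 5–11: 115.2 + 88.1 + 88.9 + 80.3 + 31.7 + 165.9 + 131.0 = 701.1
Divide by 7: 701.1 / 7 = 100.16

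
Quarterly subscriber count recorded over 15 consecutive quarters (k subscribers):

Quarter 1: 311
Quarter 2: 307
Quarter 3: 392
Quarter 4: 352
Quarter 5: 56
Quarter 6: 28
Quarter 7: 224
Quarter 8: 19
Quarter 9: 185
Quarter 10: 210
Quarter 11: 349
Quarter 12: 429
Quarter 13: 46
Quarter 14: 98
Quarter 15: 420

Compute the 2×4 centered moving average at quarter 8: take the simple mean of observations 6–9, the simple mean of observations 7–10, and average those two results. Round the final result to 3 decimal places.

Sum over 6–9: 28 + 224 + 19 + 185 = 456
Sum over 7–10: 224 + 19 + 185 + 210 = 638
CMA at t=8 = (456 + 638) / (2·4) = 1094 / 8 = 136.750

136.750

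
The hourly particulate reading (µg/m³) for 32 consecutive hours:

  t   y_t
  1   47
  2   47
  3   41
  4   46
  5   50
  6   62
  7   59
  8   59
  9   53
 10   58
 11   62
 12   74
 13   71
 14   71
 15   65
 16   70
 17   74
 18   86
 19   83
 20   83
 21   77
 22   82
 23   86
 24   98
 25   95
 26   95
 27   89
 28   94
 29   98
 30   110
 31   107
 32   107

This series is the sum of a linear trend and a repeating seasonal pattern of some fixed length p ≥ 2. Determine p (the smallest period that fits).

6

First differences y_{t+1} − y_t: 0, -6, 5, 4, 12, -3, 0, -6, 5, 4, 12, -3, 0, -6, …
The difference pattern repeats every 6 terms and not for any smaller step, so p = 6.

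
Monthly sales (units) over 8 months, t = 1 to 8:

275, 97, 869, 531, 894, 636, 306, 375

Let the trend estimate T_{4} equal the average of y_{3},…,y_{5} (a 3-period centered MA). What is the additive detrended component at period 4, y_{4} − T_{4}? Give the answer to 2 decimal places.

Trend T_4 = (869 + 531 + 894) / 3 = 2294/3 = 764.6667
Detrended value: 531 − 764.6667 = -233.67

-233.67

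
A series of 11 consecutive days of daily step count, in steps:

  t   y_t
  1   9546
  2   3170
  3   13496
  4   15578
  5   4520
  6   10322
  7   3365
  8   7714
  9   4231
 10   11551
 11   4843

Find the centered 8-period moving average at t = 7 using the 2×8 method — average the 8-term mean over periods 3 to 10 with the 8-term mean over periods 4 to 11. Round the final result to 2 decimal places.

Sum over 3–10: 13496 + 15578 + 4520 + 10322 + 3365 + 7714 + 4231 + 11551 = 70777
Sum over 4–11: 15578 + 4520 + 10322 + 3365 + 7714 + 4231 + 11551 + 4843 = 62124
CMA at t=7 = (70777 + 62124) / (2·8) = 132901 / 16 = 8306.31

8306.31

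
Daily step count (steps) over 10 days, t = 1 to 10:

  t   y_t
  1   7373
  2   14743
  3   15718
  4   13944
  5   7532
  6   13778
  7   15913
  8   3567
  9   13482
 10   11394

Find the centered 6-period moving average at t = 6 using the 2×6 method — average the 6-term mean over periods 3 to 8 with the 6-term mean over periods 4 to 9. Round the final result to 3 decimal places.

11555.667

Sum over 3–8: 15718 + 13944 + 7532 + 13778 + 15913 + 3567 = 70452
Sum over 4–9: 13944 + 7532 + 13778 + 15913 + 3567 + 13482 = 68216
CMA at t=6 = (70452 + 68216) / (2·6) = 138668 / 12 = 11555.667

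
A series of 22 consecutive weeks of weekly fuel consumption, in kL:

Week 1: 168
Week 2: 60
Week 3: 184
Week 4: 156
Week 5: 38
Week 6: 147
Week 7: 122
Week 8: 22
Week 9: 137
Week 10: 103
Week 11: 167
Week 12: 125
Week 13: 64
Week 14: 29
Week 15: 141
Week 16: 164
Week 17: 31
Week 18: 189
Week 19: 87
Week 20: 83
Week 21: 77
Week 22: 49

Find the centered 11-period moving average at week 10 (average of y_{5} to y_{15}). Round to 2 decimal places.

99.55

Sum of periods 5–15: 38 + 147 + 122 + 22 + 137 + 103 + 167 + 125 + 64 + 29 + 141 = 1095
Divide by 11: 1095 / 11 = 99.55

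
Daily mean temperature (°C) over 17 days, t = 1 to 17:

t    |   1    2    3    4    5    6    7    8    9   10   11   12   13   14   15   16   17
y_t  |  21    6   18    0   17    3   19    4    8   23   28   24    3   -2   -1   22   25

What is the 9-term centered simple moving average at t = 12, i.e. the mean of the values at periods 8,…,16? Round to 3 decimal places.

Sum of periods 8–16: 4 + 8 + 23 + 28 + 24 + 3 + (-2) + (-1) + 22 = 109
Divide by 9: 109 / 9 = 12.111

12.111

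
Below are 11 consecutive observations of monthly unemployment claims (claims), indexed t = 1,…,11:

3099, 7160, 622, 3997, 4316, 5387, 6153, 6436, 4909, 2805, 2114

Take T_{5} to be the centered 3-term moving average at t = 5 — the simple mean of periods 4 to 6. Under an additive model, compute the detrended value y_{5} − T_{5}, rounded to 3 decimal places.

-250.667

Trend T_5 = (3997 + 4316 + 5387) / 3 = 13700/3 = 4566.66667
Detrended value: 4316 − 4566.66667 = -250.667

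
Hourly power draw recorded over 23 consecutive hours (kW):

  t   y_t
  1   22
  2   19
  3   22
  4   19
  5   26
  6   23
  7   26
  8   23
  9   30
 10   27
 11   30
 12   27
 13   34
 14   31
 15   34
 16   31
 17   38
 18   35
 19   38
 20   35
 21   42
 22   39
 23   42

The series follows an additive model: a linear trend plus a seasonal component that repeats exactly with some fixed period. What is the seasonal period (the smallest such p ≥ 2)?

4

First differences y_{t+1} − y_t: -3, 3, -3, 7, -3, 3, -3, 7, -3, 3, …
The difference pattern repeats every 4 terms and not for any smaller step, so p = 4.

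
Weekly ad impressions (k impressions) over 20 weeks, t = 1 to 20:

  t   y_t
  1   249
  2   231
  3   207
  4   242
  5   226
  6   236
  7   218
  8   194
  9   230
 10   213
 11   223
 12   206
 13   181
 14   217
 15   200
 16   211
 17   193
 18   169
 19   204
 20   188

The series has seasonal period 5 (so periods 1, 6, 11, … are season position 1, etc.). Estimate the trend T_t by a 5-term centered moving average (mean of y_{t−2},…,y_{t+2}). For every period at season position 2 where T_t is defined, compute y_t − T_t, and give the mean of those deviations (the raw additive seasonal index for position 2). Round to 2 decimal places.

-2.40

Season position 2 occurs at t = 7, 12, 17 (where T_t is defined).
t=7: T_7 = 220.8000; y_7 − T_7 = 218 − 220.8000 = -2.8000
t=12: T_12 = 208.0000; y_12 − T_12 = 206 − 208.0000 = -2.0000
t=17: T_17 = 195.4000; y_17 − T_17 = 193 − 195.4000 = -2.4000
Mean deviation: (-2.8000 + -2.0000 + -2.4000) / 3 = -2.40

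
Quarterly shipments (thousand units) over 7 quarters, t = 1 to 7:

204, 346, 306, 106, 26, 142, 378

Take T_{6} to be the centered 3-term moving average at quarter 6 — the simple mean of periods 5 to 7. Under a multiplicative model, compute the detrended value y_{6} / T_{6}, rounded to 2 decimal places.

Trend T_6 = (26 + 142 + 378) / 3 = 546/3 = 182.0000
Ratio to trend: 142 / 182.0000 = 0.78

0.78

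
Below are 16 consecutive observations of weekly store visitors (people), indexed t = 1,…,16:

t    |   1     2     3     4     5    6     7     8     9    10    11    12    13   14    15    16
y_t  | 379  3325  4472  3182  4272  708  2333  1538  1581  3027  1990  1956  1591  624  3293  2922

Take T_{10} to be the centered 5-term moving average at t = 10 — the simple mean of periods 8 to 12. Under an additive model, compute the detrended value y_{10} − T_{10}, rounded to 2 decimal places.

Trend T_10 = (1538 + 1581 + 3027 + 1990 + 1956) / 5 = 10092/5 = 2018.4000
Detrended value: 3027 − 2018.4000 = 1008.60

1008.60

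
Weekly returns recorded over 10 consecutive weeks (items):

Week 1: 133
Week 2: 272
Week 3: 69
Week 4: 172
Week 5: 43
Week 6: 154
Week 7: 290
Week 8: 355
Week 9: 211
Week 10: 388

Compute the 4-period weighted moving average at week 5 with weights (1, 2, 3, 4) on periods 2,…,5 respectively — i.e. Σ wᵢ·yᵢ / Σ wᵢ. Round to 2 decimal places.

Weighted sum: 1·272 + 2·69 + 3·172 + 4·43 = 272 + 138 + 516 + 172 = 1098
Weight total: 1 + 2 + 3 + 4 = 10
WMA = 1098 / 10 = 109.80

109.80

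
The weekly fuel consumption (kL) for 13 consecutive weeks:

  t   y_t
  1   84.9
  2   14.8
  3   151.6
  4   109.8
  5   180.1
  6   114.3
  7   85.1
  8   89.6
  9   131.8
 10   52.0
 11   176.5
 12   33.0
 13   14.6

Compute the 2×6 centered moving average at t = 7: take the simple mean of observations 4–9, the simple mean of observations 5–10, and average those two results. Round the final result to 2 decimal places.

113.63

Sum over 4–9: 109.8 + 180.1 + 114.3 + 85.1 + 89.6 + 131.8 = 710.7
Sum over 5–10: 180.1 + 114.3 + 85.1 + 89.6 + 131.8 + 52.0 = 652.9
CMA at t=7 = (710.7 + 652.9) / (2·6) = 1363.6 / 12 = 113.63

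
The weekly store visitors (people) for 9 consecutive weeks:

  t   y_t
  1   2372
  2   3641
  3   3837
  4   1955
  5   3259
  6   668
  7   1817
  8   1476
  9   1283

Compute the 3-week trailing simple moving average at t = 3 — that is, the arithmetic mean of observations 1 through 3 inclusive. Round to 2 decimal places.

3283.33

Sum of periods 1–3: 2372 + 3641 + 3837 = 9850
Divide by 3: 9850 / 3 = 3283.33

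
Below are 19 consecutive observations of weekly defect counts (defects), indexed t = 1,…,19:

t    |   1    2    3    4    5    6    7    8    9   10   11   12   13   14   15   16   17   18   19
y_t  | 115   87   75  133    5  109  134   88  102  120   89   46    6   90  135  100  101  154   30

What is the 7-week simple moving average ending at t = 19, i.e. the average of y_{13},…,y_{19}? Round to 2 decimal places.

Sum of periods 13–19: 6 + 90 + 135 + 100 + 101 + 154 + 30 = 616
Divide by 7: 616 / 7 = 88.00

88.00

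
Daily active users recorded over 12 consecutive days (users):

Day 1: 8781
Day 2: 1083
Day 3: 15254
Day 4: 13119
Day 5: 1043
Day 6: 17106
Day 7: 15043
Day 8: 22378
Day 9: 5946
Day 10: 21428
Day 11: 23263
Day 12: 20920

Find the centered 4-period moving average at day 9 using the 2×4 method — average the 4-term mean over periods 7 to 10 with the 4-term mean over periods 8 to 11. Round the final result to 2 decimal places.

17226.25

Sum over 7–10: 15043 + 22378 + 5946 + 21428 = 64795
Sum over 8–11: 22378 + 5946 + 21428 + 23263 = 73015
CMA at t=9 = (64795 + 73015) / (2·4) = 137810 / 8 = 17226.25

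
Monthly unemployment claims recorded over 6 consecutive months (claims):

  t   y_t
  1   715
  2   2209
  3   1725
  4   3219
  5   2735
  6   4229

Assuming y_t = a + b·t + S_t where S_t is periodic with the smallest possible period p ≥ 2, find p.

2

First differences y_{t+1} − y_t: 1494, -484, 1494, -484, 1494, …
The difference pattern repeats every 2 terms and not for any smaller step, so p = 2.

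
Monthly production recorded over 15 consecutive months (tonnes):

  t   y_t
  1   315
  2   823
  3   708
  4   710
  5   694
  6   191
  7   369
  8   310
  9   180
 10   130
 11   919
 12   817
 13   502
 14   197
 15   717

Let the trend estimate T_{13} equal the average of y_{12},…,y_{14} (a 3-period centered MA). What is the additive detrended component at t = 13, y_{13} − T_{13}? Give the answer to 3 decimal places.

-3.333

Trend T_13 = (817 + 502 + 197) / 3 = 1516/3 = 505.33333
Detrended value: 502 − 505.33333 = -3.333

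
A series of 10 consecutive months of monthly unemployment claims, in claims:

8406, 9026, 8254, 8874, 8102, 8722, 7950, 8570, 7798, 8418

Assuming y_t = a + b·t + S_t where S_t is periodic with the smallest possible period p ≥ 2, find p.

First differences y_{t+1} − y_t: 620, -772, 620, -772, 620, -772, …
The difference pattern repeats every 2 terms and not for any smaller step, so p = 2.

2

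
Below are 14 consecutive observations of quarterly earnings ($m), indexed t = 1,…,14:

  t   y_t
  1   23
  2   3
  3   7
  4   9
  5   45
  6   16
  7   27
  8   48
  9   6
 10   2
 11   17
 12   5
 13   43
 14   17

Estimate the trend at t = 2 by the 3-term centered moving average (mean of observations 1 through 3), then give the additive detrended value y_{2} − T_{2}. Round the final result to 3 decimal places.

-8.000

Trend T_2 = (23 + 3 + 7) / 3 = 33/3 = 11.00000
Detrended value: 3 − 11.00000 = -8.000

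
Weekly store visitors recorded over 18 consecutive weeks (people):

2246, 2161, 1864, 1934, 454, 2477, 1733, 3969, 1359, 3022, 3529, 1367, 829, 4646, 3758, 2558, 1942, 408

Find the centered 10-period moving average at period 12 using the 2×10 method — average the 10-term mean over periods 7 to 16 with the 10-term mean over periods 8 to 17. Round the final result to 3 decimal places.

Sum over 7–16: 1733 + 3969 + 1359 + 3022 + 3529 + 1367 + 829 + 4646 + 3758 + 2558 = 26770
Sum over 8–17: 3969 + 1359 + 3022 + 3529 + 1367 + 829 + 4646 + 3758 + 2558 + 1942 = 26979
CMA at t=12 = (26770 + 26979) / (2·10) = 53749 / 20 = 2687.450

2687.450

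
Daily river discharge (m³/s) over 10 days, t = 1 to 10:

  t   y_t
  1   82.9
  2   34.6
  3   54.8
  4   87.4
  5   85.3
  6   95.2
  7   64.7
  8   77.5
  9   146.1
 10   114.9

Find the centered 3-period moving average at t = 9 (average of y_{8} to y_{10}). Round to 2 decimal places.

112.83

Sum of periods 8–10: 77.5 + 146.1 + 114.9 = 338.5
Divide by 3: 338.5 / 3 = 112.83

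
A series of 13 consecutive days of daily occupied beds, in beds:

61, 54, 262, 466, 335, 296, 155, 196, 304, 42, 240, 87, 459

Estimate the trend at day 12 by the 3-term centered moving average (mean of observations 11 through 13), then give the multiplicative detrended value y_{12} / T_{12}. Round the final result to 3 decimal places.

0.332

Trend T_12 = (240 + 87 + 459) / 3 = 786/3 = 262.00000
Ratio to trend: 87 / 262.00000 = 0.332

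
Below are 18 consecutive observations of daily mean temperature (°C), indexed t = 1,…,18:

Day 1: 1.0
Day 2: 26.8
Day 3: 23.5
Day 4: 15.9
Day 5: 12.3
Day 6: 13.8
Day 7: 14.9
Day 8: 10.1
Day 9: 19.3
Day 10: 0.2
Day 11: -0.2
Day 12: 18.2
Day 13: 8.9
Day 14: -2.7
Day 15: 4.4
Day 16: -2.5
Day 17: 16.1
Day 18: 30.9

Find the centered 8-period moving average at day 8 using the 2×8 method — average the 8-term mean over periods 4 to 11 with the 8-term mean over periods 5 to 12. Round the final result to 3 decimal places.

Sum over 4–11: 15.9 + 12.3 + 13.8 + 14.9 + 10.1 + 19.3 + 0.2 + (-0.2) = 86.3
Sum over 5–12: 12.3 + 13.8 + 14.9 + 10.1 + 19.3 + 0.2 + (-0.2) + 18.2 = 88.6
CMA at t=8 = (86.3 + 88.6) / (2·8) = 174.9 / 16 = 10.931

10.931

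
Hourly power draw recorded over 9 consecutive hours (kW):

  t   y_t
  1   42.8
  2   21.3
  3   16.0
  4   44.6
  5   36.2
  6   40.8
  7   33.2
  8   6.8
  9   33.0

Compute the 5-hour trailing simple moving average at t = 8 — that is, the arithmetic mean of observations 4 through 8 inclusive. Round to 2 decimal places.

32.32

Sum of periods 4–8: 44.6 + 36.2 + 40.8 + 33.2 + 6.8 = 161.6
Divide by 5: 161.6 / 5 = 32.32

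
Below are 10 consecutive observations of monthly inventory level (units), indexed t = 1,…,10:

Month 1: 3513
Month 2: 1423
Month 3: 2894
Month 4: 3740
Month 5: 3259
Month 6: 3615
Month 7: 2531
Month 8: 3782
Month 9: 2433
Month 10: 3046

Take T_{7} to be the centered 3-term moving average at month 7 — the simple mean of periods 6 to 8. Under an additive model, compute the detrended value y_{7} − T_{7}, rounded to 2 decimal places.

-778.33

Trend T_7 = (3615 + 2531 + 3782) / 3 = 9928/3 = 3309.3333
Detrended value: 2531 − 3309.3333 = -778.33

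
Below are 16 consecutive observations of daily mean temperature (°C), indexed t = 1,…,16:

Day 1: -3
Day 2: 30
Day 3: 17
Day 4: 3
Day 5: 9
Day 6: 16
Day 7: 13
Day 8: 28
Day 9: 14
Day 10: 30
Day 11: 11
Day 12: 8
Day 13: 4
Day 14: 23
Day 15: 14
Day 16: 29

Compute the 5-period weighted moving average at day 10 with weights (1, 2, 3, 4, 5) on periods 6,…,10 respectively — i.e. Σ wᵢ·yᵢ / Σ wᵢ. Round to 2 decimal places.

22.13

Weighted sum: 1·16 + 2·13 + 3·28 + 4·14 + 5·30 = 16 + 26 + 84 + 56 + 150 = 332
Weight total: 1 + 2 + 3 + 4 + 5 = 15
WMA = 332 / 15 = 22.13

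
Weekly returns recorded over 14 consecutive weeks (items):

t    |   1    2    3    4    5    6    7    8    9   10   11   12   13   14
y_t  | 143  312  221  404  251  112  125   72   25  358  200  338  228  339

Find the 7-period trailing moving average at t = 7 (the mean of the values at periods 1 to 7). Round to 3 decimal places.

224.000

Sum of periods 1–7: 143 + 312 + 221 + 404 + 251 + 112 + 125 = 1568
Divide by 7: 1568 / 7 = 224.000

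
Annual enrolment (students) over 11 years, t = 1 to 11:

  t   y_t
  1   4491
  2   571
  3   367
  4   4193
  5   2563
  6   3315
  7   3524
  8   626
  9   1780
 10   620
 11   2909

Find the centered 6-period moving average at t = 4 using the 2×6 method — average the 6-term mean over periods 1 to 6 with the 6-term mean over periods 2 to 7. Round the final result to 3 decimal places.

2502.750

Sum over 1–6: 4491 + 571 + 367 + 4193 + 2563 + 3315 = 15500
Sum over 2–7: 571 + 367 + 4193 + 2563 + 3315 + 3524 = 14533
CMA at t=4 = (15500 + 14533) / (2·6) = 30033 / 12 = 2502.750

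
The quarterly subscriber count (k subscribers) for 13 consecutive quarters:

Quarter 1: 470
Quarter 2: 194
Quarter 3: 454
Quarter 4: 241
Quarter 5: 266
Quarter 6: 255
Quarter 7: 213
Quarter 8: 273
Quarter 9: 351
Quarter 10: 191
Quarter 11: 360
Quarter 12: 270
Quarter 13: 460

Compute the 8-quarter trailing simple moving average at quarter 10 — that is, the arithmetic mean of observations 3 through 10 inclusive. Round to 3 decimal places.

280.500

Sum of periods 3–10: 454 + 241 + 266 + 255 + 213 + 273 + 351 + 191 = 2244
Divide by 8: 2244 / 8 = 280.500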